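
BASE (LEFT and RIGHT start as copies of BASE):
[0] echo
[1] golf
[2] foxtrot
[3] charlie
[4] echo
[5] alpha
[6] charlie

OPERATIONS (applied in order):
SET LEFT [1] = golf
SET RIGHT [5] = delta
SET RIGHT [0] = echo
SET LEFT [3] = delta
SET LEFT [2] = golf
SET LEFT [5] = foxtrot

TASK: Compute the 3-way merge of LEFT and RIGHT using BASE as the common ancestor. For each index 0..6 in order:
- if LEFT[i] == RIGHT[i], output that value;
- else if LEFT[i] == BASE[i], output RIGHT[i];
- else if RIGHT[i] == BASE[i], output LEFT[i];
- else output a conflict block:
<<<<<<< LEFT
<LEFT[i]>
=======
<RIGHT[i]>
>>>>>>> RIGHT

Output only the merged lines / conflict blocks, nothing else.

Answer: echo
golf
golf
delta
echo
<<<<<<< LEFT
foxtrot
=======
delta
>>>>>>> RIGHT
charlie

Derivation:
Final LEFT:  [echo, golf, golf, delta, echo, foxtrot, charlie]
Final RIGHT: [echo, golf, foxtrot, charlie, echo, delta, charlie]
i=0: L=echo R=echo -> agree -> echo
i=1: L=golf R=golf -> agree -> golf
i=2: L=golf, R=foxtrot=BASE -> take LEFT -> golf
i=3: L=delta, R=charlie=BASE -> take LEFT -> delta
i=4: L=echo R=echo -> agree -> echo
i=5: BASE=alpha L=foxtrot R=delta all differ -> CONFLICT
i=6: L=charlie R=charlie -> agree -> charlie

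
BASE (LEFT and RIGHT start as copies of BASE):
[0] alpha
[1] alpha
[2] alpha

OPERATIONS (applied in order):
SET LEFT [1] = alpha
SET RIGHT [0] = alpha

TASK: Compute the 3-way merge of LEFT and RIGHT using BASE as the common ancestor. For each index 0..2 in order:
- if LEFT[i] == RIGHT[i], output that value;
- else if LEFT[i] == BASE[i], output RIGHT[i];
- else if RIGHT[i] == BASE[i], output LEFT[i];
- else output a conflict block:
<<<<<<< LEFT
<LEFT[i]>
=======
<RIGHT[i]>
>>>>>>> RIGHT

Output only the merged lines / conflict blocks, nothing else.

Answer: alpha
alpha
alpha

Derivation:
Final LEFT:  [alpha, alpha, alpha]
Final RIGHT: [alpha, alpha, alpha]
i=0: L=alpha R=alpha -> agree -> alpha
i=1: L=alpha R=alpha -> agree -> alpha
i=2: L=alpha R=alpha -> agree -> alpha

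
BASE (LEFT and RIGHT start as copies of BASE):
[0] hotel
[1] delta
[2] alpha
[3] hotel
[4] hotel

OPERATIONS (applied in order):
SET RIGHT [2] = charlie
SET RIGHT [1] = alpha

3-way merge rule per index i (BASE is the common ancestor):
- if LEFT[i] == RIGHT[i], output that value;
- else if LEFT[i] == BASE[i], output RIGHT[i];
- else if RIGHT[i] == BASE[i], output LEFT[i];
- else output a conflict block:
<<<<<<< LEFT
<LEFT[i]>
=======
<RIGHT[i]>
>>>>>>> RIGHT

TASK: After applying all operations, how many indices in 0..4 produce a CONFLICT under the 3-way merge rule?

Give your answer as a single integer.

Final LEFT:  [hotel, delta, alpha, hotel, hotel]
Final RIGHT: [hotel, alpha, charlie, hotel, hotel]
i=0: L=hotel R=hotel -> agree -> hotel
i=1: L=delta=BASE, R=alpha -> take RIGHT -> alpha
i=2: L=alpha=BASE, R=charlie -> take RIGHT -> charlie
i=3: L=hotel R=hotel -> agree -> hotel
i=4: L=hotel R=hotel -> agree -> hotel
Conflict count: 0

Answer: 0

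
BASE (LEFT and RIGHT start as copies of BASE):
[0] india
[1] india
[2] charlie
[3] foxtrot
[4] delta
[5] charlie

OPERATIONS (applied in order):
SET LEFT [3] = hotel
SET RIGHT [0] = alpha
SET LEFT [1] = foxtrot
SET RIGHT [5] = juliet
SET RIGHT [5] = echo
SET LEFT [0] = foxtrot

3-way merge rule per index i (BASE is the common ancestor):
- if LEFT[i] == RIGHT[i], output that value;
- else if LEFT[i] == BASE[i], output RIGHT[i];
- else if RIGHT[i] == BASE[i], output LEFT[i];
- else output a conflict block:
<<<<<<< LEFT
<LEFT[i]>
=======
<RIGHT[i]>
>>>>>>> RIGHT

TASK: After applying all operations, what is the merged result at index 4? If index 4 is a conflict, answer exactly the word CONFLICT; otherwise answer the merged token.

Final LEFT:  [foxtrot, foxtrot, charlie, hotel, delta, charlie]
Final RIGHT: [alpha, india, charlie, foxtrot, delta, echo]
i=0: BASE=india L=foxtrot R=alpha all differ -> CONFLICT
i=1: L=foxtrot, R=india=BASE -> take LEFT -> foxtrot
i=2: L=charlie R=charlie -> agree -> charlie
i=3: L=hotel, R=foxtrot=BASE -> take LEFT -> hotel
i=4: L=delta R=delta -> agree -> delta
i=5: L=charlie=BASE, R=echo -> take RIGHT -> echo
Index 4 -> delta

Answer: delta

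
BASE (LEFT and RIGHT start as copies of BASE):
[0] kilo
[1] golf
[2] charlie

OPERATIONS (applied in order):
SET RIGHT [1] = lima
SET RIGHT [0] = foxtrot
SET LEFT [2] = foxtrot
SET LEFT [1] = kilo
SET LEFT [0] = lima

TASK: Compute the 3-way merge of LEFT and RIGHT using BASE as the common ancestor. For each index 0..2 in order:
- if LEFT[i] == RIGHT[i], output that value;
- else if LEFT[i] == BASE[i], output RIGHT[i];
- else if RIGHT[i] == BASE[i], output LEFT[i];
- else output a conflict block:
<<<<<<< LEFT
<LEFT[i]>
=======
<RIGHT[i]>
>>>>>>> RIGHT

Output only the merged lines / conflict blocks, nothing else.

Answer: <<<<<<< LEFT
lima
=======
foxtrot
>>>>>>> RIGHT
<<<<<<< LEFT
kilo
=======
lima
>>>>>>> RIGHT
foxtrot

Derivation:
Final LEFT:  [lima, kilo, foxtrot]
Final RIGHT: [foxtrot, lima, charlie]
i=0: BASE=kilo L=lima R=foxtrot all differ -> CONFLICT
i=1: BASE=golf L=kilo R=lima all differ -> CONFLICT
i=2: L=foxtrot, R=charlie=BASE -> take LEFT -> foxtrot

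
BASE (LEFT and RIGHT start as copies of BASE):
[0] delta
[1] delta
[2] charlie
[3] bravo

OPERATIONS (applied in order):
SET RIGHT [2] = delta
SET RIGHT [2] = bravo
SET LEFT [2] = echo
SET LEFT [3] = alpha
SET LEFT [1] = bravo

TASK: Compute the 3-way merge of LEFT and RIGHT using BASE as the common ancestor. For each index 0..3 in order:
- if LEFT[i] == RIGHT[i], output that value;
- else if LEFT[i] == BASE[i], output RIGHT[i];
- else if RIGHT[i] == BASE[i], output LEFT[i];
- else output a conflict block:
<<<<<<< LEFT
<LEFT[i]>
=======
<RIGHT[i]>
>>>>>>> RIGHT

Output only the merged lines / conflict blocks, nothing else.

Answer: delta
bravo
<<<<<<< LEFT
echo
=======
bravo
>>>>>>> RIGHT
alpha

Derivation:
Final LEFT:  [delta, bravo, echo, alpha]
Final RIGHT: [delta, delta, bravo, bravo]
i=0: L=delta R=delta -> agree -> delta
i=1: L=bravo, R=delta=BASE -> take LEFT -> bravo
i=2: BASE=charlie L=echo R=bravo all differ -> CONFLICT
i=3: L=alpha, R=bravo=BASE -> take LEFT -> alpha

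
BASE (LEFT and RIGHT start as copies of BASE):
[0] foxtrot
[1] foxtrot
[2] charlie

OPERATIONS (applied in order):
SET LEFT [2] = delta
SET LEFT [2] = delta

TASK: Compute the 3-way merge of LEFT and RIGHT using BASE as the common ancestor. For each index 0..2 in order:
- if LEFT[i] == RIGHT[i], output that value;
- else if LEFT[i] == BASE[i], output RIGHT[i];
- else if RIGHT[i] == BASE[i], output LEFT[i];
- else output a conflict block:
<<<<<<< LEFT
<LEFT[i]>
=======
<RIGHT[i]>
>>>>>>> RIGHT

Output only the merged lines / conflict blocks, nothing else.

Answer: foxtrot
foxtrot
delta

Derivation:
Final LEFT:  [foxtrot, foxtrot, delta]
Final RIGHT: [foxtrot, foxtrot, charlie]
i=0: L=foxtrot R=foxtrot -> agree -> foxtrot
i=1: L=foxtrot R=foxtrot -> agree -> foxtrot
i=2: L=delta, R=charlie=BASE -> take LEFT -> delta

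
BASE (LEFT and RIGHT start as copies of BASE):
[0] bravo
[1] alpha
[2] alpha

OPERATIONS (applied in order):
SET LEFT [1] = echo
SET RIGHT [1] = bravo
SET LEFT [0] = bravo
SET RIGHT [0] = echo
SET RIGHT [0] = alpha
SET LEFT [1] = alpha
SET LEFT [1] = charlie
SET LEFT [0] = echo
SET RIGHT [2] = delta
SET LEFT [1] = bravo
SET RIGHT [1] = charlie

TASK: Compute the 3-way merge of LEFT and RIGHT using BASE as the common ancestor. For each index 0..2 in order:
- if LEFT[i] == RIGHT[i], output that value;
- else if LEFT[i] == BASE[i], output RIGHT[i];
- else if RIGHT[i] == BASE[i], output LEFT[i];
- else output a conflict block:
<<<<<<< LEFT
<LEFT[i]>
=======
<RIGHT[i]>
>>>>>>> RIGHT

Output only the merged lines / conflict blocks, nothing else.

Final LEFT:  [echo, bravo, alpha]
Final RIGHT: [alpha, charlie, delta]
i=0: BASE=bravo L=echo R=alpha all differ -> CONFLICT
i=1: BASE=alpha L=bravo R=charlie all differ -> CONFLICT
i=2: L=alpha=BASE, R=delta -> take RIGHT -> delta

Answer: <<<<<<< LEFT
echo
=======
alpha
>>>>>>> RIGHT
<<<<<<< LEFT
bravo
=======
charlie
>>>>>>> RIGHT
delta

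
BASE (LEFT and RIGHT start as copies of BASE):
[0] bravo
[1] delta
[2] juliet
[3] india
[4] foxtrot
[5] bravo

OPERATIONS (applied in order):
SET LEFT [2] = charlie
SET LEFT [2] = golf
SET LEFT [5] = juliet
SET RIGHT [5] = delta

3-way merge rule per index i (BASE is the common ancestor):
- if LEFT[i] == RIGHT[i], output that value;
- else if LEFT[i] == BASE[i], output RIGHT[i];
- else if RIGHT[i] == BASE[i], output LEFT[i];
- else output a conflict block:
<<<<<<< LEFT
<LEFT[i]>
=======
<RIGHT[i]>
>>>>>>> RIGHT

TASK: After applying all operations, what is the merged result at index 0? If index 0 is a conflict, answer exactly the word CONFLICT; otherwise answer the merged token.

Answer: bravo

Derivation:
Final LEFT:  [bravo, delta, golf, india, foxtrot, juliet]
Final RIGHT: [bravo, delta, juliet, india, foxtrot, delta]
i=0: L=bravo R=bravo -> agree -> bravo
i=1: L=delta R=delta -> agree -> delta
i=2: L=golf, R=juliet=BASE -> take LEFT -> golf
i=3: L=india R=india -> agree -> india
i=4: L=foxtrot R=foxtrot -> agree -> foxtrot
i=5: BASE=bravo L=juliet R=delta all differ -> CONFLICT
Index 0 -> bravo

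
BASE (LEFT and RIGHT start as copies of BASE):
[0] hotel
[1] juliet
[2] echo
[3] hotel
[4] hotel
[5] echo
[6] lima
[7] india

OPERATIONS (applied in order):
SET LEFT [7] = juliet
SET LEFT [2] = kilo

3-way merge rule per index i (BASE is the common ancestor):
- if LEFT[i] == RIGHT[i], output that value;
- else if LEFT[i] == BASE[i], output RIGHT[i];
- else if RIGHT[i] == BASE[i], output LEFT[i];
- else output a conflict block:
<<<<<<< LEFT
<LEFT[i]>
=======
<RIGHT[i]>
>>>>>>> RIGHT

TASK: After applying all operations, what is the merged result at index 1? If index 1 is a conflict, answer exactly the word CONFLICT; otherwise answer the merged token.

Answer: juliet

Derivation:
Final LEFT:  [hotel, juliet, kilo, hotel, hotel, echo, lima, juliet]
Final RIGHT: [hotel, juliet, echo, hotel, hotel, echo, lima, india]
i=0: L=hotel R=hotel -> agree -> hotel
i=1: L=juliet R=juliet -> agree -> juliet
i=2: L=kilo, R=echo=BASE -> take LEFT -> kilo
i=3: L=hotel R=hotel -> agree -> hotel
i=4: L=hotel R=hotel -> agree -> hotel
i=5: L=echo R=echo -> agree -> echo
i=6: L=lima R=lima -> agree -> lima
i=7: L=juliet, R=india=BASE -> take LEFT -> juliet
Index 1 -> juliet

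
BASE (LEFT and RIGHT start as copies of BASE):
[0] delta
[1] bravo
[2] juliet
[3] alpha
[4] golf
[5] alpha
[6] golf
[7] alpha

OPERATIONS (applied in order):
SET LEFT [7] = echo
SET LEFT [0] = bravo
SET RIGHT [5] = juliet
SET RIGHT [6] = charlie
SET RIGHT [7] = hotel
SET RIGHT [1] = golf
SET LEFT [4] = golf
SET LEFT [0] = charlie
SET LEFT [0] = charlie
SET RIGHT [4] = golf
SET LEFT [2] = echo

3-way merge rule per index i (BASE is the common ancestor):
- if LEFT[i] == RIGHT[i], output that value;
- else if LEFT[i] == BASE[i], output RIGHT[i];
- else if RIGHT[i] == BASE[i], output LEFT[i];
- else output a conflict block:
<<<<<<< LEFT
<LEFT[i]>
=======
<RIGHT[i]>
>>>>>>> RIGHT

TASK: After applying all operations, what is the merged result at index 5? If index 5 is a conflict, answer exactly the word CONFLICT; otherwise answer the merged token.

Final LEFT:  [charlie, bravo, echo, alpha, golf, alpha, golf, echo]
Final RIGHT: [delta, golf, juliet, alpha, golf, juliet, charlie, hotel]
i=0: L=charlie, R=delta=BASE -> take LEFT -> charlie
i=1: L=bravo=BASE, R=golf -> take RIGHT -> golf
i=2: L=echo, R=juliet=BASE -> take LEFT -> echo
i=3: L=alpha R=alpha -> agree -> alpha
i=4: L=golf R=golf -> agree -> golf
i=5: L=alpha=BASE, R=juliet -> take RIGHT -> juliet
i=6: L=golf=BASE, R=charlie -> take RIGHT -> charlie
i=7: BASE=alpha L=echo R=hotel all differ -> CONFLICT
Index 5 -> juliet

Answer: juliet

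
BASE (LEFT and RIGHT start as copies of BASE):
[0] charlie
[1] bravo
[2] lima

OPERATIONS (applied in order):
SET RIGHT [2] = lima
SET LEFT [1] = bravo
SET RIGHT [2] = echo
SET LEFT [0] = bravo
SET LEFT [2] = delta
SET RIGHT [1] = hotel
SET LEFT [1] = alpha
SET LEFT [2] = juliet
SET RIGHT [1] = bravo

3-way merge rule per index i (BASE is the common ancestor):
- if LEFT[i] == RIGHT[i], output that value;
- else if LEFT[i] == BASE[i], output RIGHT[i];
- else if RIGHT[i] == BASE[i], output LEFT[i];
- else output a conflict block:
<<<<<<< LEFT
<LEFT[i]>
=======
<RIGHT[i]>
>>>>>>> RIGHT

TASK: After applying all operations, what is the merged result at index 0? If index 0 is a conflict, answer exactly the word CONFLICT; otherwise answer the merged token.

Answer: bravo

Derivation:
Final LEFT:  [bravo, alpha, juliet]
Final RIGHT: [charlie, bravo, echo]
i=0: L=bravo, R=charlie=BASE -> take LEFT -> bravo
i=1: L=alpha, R=bravo=BASE -> take LEFT -> alpha
i=2: BASE=lima L=juliet R=echo all differ -> CONFLICT
Index 0 -> bravo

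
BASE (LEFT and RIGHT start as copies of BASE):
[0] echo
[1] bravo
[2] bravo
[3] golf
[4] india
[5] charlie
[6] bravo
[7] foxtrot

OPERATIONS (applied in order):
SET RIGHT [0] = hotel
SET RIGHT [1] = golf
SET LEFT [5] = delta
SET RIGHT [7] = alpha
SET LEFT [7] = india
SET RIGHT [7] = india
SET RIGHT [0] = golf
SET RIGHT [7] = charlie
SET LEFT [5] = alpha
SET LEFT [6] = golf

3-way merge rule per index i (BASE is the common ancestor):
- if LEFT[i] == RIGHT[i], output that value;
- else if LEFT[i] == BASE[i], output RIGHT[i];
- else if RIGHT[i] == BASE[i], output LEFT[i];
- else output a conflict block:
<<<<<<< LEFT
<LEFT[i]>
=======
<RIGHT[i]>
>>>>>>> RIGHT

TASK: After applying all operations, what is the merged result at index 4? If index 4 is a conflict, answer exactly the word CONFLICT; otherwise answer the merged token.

Answer: india

Derivation:
Final LEFT:  [echo, bravo, bravo, golf, india, alpha, golf, india]
Final RIGHT: [golf, golf, bravo, golf, india, charlie, bravo, charlie]
i=0: L=echo=BASE, R=golf -> take RIGHT -> golf
i=1: L=bravo=BASE, R=golf -> take RIGHT -> golf
i=2: L=bravo R=bravo -> agree -> bravo
i=3: L=golf R=golf -> agree -> golf
i=4: L=india R=india -> agree -> india
i=5: L=alpha, R=charlie=BASE -> take LEFT -> alpha
i=6: L=golf, R=bravo=BASE -> take LEFT -> golf
i=7: BASE=foxtrot L=india R=charlie all differ -> CONFLICT
Index 4 -> india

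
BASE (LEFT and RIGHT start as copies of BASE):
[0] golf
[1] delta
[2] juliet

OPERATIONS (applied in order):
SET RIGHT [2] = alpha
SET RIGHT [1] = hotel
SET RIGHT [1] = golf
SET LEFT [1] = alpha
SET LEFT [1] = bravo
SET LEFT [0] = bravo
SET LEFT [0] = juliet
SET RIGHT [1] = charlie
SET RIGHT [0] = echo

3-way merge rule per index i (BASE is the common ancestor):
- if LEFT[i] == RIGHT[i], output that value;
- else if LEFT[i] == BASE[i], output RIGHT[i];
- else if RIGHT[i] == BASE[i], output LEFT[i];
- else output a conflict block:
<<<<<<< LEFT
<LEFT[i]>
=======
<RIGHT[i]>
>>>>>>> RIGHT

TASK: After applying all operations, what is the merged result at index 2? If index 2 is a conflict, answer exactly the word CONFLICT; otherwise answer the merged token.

Final LEFT:  [juliet, bravo, juliet]
Final RIGHT: [echo, charlie, alpha]
i=0: BASE=golf L=juliet R=echo all differ -> CONFLICT
i=1: BASE=delta L=bravo R=charlie all differ -> CONFLICT
i=2: L=juliet=BASE, R=alpha -> take RIGHT -> alpha
Index 2 -> alpha

Answer: alpha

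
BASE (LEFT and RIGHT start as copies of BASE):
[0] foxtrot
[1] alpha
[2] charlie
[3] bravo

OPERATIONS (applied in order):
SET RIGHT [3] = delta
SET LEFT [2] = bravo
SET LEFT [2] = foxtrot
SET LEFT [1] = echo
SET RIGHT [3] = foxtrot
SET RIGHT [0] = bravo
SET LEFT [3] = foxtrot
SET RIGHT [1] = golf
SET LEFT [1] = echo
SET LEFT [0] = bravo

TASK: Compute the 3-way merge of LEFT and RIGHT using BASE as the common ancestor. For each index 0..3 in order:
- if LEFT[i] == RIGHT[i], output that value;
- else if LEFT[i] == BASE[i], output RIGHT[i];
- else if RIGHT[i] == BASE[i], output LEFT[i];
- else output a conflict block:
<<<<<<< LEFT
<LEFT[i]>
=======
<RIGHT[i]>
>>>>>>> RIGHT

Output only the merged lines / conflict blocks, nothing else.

Final LEFT:  [bravo, echo, foxtrot, foxtrot]
Final RIGHT: [bravo, golf, charlie, foxtrot]
i=0: L=bravo R=bravo -> agree -> bravo
i=1: BASE=alpha L=echo R=golf all differ -> CONFLICT
i=2: L=foxtrot, R=charlie=BASE -> take LEFT -> foxtrot
i=3: L=foxtrot R=foxtrot -> agree -> foxtrot

Answer: bravo
<<<<<<< LEFT
echo
=======
golf
>>>>>>> RIGHT
foxtrot
foxtrot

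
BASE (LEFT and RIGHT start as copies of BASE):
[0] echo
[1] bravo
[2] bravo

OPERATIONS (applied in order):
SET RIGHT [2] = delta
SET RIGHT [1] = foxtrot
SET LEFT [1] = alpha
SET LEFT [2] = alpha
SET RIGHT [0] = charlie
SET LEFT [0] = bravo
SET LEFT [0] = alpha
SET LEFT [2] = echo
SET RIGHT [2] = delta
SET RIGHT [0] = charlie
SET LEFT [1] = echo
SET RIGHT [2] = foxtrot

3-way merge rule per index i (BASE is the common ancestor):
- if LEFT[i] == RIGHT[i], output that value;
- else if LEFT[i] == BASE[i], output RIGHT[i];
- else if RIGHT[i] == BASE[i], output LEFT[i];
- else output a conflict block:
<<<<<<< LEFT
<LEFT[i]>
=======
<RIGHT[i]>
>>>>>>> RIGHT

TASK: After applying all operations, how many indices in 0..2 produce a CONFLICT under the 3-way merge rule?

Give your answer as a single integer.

Answer: 3

Derivation:
Final LEFT:  [alpha, echo, echo]
Final RIGHT: [charlie, foxtrot, foxtrot]
i=0: BASE=echo L=alpha R=charlie all differ -> CONFLICT
i=1: BASE=bravo L=echo R=foxtrot all differ -> CONFLICT
i=2: BASE=bravo L=echo R=foxtrot all differ -> CONFLICT
Conflict count: 3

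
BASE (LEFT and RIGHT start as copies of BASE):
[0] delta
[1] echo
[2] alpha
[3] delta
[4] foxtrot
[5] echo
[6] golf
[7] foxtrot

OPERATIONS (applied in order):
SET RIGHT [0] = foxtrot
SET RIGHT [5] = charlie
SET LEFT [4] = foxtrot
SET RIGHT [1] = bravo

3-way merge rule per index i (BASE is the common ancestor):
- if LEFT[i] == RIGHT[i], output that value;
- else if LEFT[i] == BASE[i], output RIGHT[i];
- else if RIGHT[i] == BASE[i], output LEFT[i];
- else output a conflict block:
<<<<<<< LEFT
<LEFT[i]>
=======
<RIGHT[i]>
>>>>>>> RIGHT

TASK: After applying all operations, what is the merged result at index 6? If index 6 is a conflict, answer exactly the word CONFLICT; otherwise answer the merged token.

Final LEFT:  [delta, echo, alpha, delta, foxtrot, echo, golf, foxtrot]
Final RIGHT: [foxtrot, bravo, alpha, delta, foxtrot, charlie, golf, foxtrot]
i=0: L=delta=BASE, R=foxtrot -> take RIGHT -> foxtrot
i=1: L=echo=BASE, R=bravo -> take RIGHT -> bravo
i=2: L=alpha R=alpha -> agree -> alpha
i=3: L=delta R=delta -> agree -> delta
i=4: L=foxtrot R=foxtrot -> agree -> foxtrot
i=5: L=echo=BASE, R=charlie -> take RIGHT -> charlie
i=6: L=golf R=golf -> agree -> golf
i=7: L=foxtrot R=foxtrot -> agree -> foxtrot
Index 6 -> golf

Answer: golf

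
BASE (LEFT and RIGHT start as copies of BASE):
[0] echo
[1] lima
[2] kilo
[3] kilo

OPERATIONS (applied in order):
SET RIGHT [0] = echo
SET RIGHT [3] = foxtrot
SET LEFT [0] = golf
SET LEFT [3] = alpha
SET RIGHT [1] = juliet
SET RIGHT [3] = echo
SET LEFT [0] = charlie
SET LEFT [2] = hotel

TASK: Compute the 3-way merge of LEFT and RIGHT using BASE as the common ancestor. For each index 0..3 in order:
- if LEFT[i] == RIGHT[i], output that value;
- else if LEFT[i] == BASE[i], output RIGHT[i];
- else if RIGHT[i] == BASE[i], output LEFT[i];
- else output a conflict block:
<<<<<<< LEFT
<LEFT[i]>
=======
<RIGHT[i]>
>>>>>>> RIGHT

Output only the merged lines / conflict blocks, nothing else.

Answer: charlie
juliet
hotel
<<<<<<< LEFT
alpha
=======
echo
>>>>>>> RIGHT

Derivation:
Final LEFT:  [charlie, lima, hotel, alpha]
Final RIGHT: [echo, juliet, kilo, echo]
i=0: L=charlie, R=echo=BASE -> take LEFT -> charlie
i=1: L=lima=BASE, R=juliet -> take RIGHT -> juliet
i=2: L=hotel, R=kilo=BASE -> take LEFT -> hotel
i=3: BASE=kilo L=alpha R=echo all differ -> CONFLICT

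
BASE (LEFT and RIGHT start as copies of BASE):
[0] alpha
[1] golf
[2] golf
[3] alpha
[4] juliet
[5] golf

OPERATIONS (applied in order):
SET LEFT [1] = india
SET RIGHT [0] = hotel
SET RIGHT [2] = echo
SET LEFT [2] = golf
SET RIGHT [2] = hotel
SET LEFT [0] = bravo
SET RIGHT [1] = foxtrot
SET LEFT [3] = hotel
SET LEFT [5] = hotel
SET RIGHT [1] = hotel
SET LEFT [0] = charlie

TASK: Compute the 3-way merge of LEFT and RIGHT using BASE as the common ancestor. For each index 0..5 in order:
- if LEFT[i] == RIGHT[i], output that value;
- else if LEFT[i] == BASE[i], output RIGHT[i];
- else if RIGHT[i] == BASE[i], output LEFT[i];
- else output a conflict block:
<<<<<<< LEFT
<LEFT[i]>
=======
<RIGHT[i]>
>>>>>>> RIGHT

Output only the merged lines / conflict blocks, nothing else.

Final LEFT:  [charlie, india, golf, hotel, juliet, hotel]
Final RIGHT: [hotel, hotel, hotel, alpha, juliet, golf]
i=0: BASE=alpha L=charlie R=hotel all differ -> CONFLICT
i=1: BASE=golf L=india R=hotel all differ -> CONFLICT
i=2: L=golf=BASE, R=hotel -> take RIGHT -> hotel
i=3: L=hotel, R=alpha=BASE -> take LEFT -> hotel
i=4: L=juliet R=juliet -> agree -> juliet
i=5: L=hotel, R=golf=BASE -> take LEFT -> hotel

Answer: <<<<<<< LEFT
charlie
=======
hotel
>>>>>>> RIGHT
<<<<<<< LEFT
india
=======
hotel
>>>>>>> RIGHT
hotel
hotel
juliet
hotel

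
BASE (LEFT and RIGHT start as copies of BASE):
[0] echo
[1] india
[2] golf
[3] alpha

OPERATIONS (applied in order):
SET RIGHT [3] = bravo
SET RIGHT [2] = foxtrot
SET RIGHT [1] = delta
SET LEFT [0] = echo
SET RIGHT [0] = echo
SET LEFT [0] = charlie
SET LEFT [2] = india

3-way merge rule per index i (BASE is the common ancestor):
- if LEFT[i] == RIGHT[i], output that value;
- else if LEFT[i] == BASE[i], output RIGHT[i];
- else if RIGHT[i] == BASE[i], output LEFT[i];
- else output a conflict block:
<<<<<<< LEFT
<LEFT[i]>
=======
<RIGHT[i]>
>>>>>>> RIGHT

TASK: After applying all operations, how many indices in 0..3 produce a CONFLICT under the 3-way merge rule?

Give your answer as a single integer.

Answer: 1

Derivation:
Final LEFT:  [charlie, india, india, alpha]
Final RIGHT: [echo, delta, foxtrot, bravo]
i=0: L=charlie, R=echo=BASE -> take LEFT -> charlie
i=1: L=india=BASE, R=delta -> take RIGHT -> delta
i=2: BASE=golf L=india R=foxtrot all differ -> CONFLICT
i=3: L=alpha=BASE, R=bravo -> take RIGHT -> bravo
Conflict count: 1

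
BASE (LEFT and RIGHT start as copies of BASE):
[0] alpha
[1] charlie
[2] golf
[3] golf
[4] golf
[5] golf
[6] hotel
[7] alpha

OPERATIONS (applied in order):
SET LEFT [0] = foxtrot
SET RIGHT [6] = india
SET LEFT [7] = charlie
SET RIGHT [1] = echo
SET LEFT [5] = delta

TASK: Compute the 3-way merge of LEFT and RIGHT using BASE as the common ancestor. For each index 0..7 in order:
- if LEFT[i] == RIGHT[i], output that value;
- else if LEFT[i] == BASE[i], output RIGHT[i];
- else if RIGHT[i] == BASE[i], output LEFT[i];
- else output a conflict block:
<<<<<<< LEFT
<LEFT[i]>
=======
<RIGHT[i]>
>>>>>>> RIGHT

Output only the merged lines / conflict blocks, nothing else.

Answer: foxtrot
echo
golf
golf
golf
delta
india
charlie

Derivation:
Final LEFT:  [foxtrot, charlie, golf, golf, golf, delta, hotel, charlie]
Final RIGHT: [alpha, echo, golf, golf, golf, golf, india, alpha]
i=0: L=foxtrot, R=alpha=BASE -> take LEFT -> foxtrot
i=1: L=charlie=BASE, R=echo -> take RIGHT -> echo
i=2: L=golf R=golf -> agree -> golf
i=3: L=golf R=golf -> agree -> golf
i=4: L=golf R=golf -> agree -> golf
i=5: L=delta, R=golf=BASE -> take LEFT -> delta
i=6: L=hotel=BASE, R=india -> take RIGHT -> india
i=7: L=charlie, R=alpha=BASE -> take LEFT -> charlie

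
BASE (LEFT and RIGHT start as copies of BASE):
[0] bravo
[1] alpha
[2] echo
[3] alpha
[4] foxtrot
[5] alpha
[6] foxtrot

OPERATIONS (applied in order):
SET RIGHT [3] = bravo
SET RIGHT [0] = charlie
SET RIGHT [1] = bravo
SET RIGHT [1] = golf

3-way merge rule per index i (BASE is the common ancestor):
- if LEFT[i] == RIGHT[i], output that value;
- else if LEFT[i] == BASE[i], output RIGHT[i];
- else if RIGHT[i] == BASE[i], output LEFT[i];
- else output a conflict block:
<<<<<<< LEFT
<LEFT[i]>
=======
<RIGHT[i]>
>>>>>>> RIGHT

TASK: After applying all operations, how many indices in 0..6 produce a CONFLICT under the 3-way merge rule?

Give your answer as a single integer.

Final LEFT:  [bravo, alpha, echo, alpha, foxtrot, alpha, foxtrot]
Final RIGHT: [charlie, golf, echo, bravo, foxtrot, alpha, foxtrot]
i=0: L=bravo=BASE, R=charlie -> take RIGHT -> charlie
i=1: L=alpha=BASE, R=golf -> take RIGHT -> golf
i=2: L=echo R=echo -> agree -> echo
i=3: L=alpha=BASE, R=bravo -> take RIGHT -> bravo
i=4: L=foxtrot R=foxtrot -> agree -> foxtrot
i=5: L=alpha R=alpha -> agree -> alpha
i=6: L=foxtrot R=foxtrot -> agree -> foxtrot
Conflict count: 0

Answer: 0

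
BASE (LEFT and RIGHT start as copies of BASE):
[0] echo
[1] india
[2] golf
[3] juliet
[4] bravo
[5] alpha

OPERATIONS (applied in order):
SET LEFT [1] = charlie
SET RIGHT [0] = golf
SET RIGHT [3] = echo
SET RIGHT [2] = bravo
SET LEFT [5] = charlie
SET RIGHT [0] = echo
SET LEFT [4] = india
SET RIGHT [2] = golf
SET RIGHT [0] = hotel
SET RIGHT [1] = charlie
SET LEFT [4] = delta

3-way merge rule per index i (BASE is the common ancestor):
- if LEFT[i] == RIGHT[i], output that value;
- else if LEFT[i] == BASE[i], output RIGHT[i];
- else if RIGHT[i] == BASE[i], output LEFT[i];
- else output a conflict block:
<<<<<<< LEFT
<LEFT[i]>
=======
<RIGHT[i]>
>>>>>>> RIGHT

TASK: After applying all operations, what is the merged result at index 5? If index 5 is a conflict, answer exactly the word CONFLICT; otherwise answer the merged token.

Final LEFT:  [echo, charlie, golf, juliet, delta, charlie]
Final RIGHT: [hotel, charlie, golf, echo, bravo, alpha]
i=0: L=echo=BASE, R=hotel -> take RIGHT -> hotel
i=1: L=charlie R=charlie -> agree -> charlie
i=2: L=golf R=golf -> agree -> golf
i=3: L=juliet=BASE, R=echo -> take RIGHT -> echo
i=4: L=delta, R=bravo=BASE -> take LEFT -> delta
i=5: L=charlie, R=alpha=BASE -> take LEFT -> charlie
Index 5 -> charlie

Answer: charlie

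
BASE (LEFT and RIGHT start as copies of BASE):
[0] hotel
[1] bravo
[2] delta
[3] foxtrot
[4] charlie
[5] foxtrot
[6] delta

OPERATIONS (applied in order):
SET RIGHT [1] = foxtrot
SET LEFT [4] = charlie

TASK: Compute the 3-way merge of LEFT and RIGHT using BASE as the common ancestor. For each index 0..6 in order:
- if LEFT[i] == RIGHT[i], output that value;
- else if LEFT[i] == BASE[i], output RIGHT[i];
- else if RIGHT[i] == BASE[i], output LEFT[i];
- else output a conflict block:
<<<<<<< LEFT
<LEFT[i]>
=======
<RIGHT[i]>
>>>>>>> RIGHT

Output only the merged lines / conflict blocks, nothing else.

Final LEFT:  [hotel, bravo, delta, foxtrot, charlie, foxtrot, delta]
Final RIGHT: [hotel, foxtrot, delta, foxtrot, charlie, foxtrot, delta]
i=0: L=hotel R=hotel -> agree -> hotel
i=1: L=bravo=BASE, R=foxtrot -> take RIGHT -> foxtrot
i=2: L=delta R=delta -> agree -> delta
i=3: L=foxtrot R=foxtrot -> agree -> foxtrot
i=4: L=charlie R=charlie -> agree -> charlie
i=5: L=foxtrot R=foxtrot -> agree -> foxtrot
i=6: L=delta R=delta -> agree -> delta

Answer: hotel
foxtrot
delta
foxtrot
charlie
foxtrot
delta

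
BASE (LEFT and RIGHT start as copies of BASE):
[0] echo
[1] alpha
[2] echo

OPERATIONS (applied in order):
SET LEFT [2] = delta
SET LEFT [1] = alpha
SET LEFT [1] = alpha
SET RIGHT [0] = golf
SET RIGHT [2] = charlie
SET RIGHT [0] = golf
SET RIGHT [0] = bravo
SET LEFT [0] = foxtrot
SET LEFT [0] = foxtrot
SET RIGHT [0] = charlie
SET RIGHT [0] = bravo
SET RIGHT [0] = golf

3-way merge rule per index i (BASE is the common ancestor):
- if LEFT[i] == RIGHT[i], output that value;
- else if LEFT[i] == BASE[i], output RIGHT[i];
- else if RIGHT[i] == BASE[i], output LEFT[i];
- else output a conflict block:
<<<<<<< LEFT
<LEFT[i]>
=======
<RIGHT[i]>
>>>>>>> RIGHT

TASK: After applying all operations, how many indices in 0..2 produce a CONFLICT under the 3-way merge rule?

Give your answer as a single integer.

Answer: 2

Derivation:
Final LEFT:  [foxtrot, alpha, delta]
Final RIGHT: [golf, alpha, charlie]
i=0: BASE=echo L=foxtrot R=golf all differ -> CONFLICT
i=1: L=alpha R=alpha -> agree -> alpha
i=2: BASE=echo L=delta R=charlie all differ -> CONFLICT
Conflict count: 2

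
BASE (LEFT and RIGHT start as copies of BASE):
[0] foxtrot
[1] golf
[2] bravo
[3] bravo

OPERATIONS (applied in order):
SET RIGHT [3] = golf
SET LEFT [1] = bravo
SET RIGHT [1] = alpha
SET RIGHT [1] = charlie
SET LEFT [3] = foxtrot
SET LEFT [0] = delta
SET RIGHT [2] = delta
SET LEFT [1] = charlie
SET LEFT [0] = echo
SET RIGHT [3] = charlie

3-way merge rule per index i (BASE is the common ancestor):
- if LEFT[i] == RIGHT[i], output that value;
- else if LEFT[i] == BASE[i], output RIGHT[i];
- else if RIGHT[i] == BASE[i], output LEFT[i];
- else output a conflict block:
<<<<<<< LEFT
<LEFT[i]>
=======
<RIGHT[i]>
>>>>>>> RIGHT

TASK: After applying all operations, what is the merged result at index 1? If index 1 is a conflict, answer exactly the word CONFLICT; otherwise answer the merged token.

Answer: charlie

Derivation:
Final LEFT:  [echo, charlie, bravo, foxtrot]
Final RIGHT: [foxtrot, charlie, delta, charlie]
i=0: L=echo, R=foxtrot=BASE -> take LEFT -> echo
i=1: L=charlie R=charlie -> agree -> charlie
i=2: L=bravo=BASE, R=delta -> take RIGHT -> delta
i=3: BASE=bravo L=foxtrot R=charlie all differ -> CONFLICT
Index 1 -> charlie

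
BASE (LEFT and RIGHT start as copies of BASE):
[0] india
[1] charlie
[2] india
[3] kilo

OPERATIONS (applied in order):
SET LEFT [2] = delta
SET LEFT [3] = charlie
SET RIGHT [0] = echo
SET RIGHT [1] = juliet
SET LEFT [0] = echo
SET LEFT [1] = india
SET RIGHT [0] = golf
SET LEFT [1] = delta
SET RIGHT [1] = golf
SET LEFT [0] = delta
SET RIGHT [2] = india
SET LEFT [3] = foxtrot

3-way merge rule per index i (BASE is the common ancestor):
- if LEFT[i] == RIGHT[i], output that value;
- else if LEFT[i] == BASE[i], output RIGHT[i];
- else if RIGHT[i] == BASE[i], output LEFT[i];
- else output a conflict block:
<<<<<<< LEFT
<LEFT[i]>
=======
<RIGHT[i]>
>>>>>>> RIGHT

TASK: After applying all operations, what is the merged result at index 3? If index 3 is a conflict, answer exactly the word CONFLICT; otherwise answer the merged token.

Answer: foxtrot

Derivation:
Final LEFT:  [delta, delta, delta, foxtrot]
Final RIGHT: [golf, golf, india, kilo]
i=0: BASE=india L=delta R=golf all differ -> CONFLICT
i=1: BASE=charlie L=delta R=golf all differ -> CONFLICT
i=2: L=delta, R=india=BASE -> take LEFT -> delta
i=3: L=foxtrot, R=kilo=BASE -> take LEFT -> foxtrot
Index 3 -> foxtrot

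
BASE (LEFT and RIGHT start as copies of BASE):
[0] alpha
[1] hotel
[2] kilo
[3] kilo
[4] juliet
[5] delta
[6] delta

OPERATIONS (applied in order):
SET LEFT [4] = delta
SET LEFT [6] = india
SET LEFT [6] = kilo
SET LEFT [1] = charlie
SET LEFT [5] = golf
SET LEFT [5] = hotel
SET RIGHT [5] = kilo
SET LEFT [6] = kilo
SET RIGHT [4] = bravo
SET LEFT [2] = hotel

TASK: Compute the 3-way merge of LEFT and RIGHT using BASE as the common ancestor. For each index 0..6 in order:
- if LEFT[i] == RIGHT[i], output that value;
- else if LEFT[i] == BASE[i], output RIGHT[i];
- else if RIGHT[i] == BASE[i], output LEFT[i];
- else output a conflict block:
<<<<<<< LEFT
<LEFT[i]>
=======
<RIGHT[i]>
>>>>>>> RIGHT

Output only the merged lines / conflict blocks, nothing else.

Final LEFT:  [alpha, charlie, hotel, kilo, delta, hotel, kilo]
Final RIGHT: [alpha, hotel, kilo, kilo, bravo, kilo, delta]
i=0: L=alpha R=alpha -> agree -> alpha
i=1: L=charlie, R=hotel=BASE -> take LEFT -> charlie
i=2: L=hotel, R=kilo=BASE -> take LEFT -> hotel
i=3: L=kilo R=kilo -> agree -> kilo
i=4: BASE=juliet L=delta R=bravo all differ -> CONFLICT
i=5: BASE=delta L=hotel R=kilo all differ -> CONFLICT
i=6: L=kilo, R=delta=BASE -> take LEFT -> kilo

Answer: alpha
charlie
hotel
kilo
<<<<<<< LEFT
delta
=======
bravo
>>>>>>> RIGHT
<<<<<<< LEFT
hotel
=======
kilo
>>>>>>> RIGHT
kilo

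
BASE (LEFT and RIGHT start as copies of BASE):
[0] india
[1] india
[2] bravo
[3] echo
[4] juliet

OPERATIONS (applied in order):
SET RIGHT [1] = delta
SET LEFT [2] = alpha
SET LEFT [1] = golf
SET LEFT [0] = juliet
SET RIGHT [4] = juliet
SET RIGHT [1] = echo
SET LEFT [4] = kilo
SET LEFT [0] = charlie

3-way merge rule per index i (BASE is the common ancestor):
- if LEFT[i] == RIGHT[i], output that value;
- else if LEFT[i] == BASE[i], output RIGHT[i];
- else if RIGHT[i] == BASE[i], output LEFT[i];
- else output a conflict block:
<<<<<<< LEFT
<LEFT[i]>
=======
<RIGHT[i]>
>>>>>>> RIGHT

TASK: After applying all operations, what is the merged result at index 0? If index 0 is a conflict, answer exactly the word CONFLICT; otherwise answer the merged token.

Answer: charlie

Derivation:
Final LEFT:  [charlie, golf, alpha, echo, kilo]
Final RIGHT: [india, echo, bravo, echo, juliet]
i=0: L=charlie, R=india=BASE -> take LEFT -> charlie
i=1: BASE=india L=golf R=echo all differ -> CONFLICT
i=2: L=alpha, R=bravo=BASE -> take LEFT -> alpha
i=3: L=echo R=echo -> agree -> echo
i=4: L=kilo, R=juliet=BASE -> take LEFT -> kilo
Index 0 -> charlie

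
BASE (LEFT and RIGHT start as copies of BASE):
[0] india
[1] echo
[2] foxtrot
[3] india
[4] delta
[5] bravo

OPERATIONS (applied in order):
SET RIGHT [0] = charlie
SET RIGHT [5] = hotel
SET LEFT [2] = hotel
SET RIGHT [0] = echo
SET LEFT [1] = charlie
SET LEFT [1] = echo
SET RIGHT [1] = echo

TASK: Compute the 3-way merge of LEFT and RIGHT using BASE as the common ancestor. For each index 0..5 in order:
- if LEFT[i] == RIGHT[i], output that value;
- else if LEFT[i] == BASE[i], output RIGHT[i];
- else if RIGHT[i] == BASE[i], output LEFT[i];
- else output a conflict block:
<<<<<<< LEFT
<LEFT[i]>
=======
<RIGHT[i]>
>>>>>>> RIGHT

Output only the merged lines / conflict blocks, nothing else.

Answer: echo
echo
hotel
india
delta
hotel

Derivation:
Final LEFT:  [india, echo, hotel, india, delta, bravo]
Final RIGHT: [echo, echo, foxtrot, india, delta, hotel]
i=0: L=india=BASE, R=echo -> take RIGHT -> echo
i=1: L=echo R=echo -> agree -> echo
i=2: L=hotel, R=foxtrot=BASE -> take LEFT -> hotel
i=3: L=india R=india -> agree -> india
i=4: L=delta R=delta -> agree -> delta
i=5: L=bravo=BASE, R=hotel -> take RIGHT -> hotel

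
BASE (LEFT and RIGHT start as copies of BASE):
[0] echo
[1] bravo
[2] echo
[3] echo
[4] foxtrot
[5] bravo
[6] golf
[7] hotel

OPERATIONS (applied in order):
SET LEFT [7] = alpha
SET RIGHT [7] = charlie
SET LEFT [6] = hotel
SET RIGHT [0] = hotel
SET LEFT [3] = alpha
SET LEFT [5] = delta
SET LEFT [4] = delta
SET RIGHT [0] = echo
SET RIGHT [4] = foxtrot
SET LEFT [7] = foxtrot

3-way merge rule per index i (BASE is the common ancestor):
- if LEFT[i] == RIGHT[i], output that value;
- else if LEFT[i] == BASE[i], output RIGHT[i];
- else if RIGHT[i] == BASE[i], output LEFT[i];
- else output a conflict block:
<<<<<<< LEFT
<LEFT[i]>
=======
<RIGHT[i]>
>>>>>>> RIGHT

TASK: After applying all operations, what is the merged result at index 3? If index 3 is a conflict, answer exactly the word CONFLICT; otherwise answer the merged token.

Final LEFT:  [echo, bravo, echo, alpha, delta, delta, hotel, foxtrot]
Final RIGHT: [echo, bravo, echo, echo, foxtrot, bravo, golf, charlie]
i=0: L=echo R=echo -> agree -> echo
i=1: L=bravo R=bravo -> agree -> bravo
i=2: L=echo R=echo -> agree -> echo
i=3: L=alpha, R=echo=BASE -> take LEFT -> alpha
i=4: L=delta, R=foxtrot=BASE -> take LEFT -> delta
i=5: L=delta, R=bravo=BASE -> take LEFT -> delta
i=6: L=hotel, R=golf=BASE -> take LEFT -> hotel
i=7: BASE=hotel L=foxtrot R=charlie all differ -> CONFLICT
Index 3 -> alpha

Answer: alpha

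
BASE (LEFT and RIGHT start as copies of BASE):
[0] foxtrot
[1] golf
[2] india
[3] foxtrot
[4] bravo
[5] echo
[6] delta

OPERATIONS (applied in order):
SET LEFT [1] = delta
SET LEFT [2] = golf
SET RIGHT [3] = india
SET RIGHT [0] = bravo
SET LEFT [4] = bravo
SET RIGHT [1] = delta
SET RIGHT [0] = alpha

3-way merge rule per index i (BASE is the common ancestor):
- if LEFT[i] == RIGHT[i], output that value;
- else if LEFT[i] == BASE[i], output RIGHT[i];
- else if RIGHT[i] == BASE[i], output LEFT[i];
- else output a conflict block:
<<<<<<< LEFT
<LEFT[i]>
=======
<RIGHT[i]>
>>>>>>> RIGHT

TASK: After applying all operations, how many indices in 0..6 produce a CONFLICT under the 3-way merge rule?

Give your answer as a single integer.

Final LEFT:  [foxtrot, delta, golf, foxtrot, bravo, echo, delta]
Final RIGHT: [alpha, delta, india, india, bravo, echo, delta]
i=0: L=foxtrot=BASE, R=alpha -> take RIGHT -> alpha
i=1: L=delta R=delta -> agree -> delta
i=2: L=golf, R=india=BASE -> take LEFT -> golf
i=3: L=foxtrot=BASE, R=india -> take RIGHT -> india
i=4: L=bravo R=bravo -> agree -> bravo
i=5: L=echo R=echo -> agree -> echo
i=6: L=delta R=delta -> agree -> delta
Conflict count: 0

Answer: 0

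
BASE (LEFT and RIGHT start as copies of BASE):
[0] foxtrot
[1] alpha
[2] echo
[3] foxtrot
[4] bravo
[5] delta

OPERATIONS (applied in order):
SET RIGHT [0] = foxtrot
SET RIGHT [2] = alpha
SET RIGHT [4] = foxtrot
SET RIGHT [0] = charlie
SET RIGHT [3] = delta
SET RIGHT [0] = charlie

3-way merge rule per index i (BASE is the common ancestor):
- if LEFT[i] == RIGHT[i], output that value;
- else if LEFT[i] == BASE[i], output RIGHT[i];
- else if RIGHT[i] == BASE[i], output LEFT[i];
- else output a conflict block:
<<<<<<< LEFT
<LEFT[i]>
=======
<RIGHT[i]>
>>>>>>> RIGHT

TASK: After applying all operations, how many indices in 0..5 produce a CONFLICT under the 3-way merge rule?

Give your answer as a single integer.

Answer: 0

Derivation:
Final LEFT:  [foxtrot, alpha, echo, foxtrot, bravo, delta]
Final RIGHT: [charlie, alpha, alpha, delta, foxtrot, delta]
i=0: L=foxtrot=BASE, R=charlie -> take RIGHT -> charlie
i=1: L=alpha R=alpha -> agree -> alpha
i=2: L=echo=BASE, R=alpha -> take RIGHT -> alpha
i=3: L=foxtrot=BASE, R=delta -> take RIGHT -> delta
i=4: L=bravo=BASE, R=foxtrot -> take RIGHT -> foxtrot
i=5: L=delta R=delta -> agree -> delta
Conflict count: 0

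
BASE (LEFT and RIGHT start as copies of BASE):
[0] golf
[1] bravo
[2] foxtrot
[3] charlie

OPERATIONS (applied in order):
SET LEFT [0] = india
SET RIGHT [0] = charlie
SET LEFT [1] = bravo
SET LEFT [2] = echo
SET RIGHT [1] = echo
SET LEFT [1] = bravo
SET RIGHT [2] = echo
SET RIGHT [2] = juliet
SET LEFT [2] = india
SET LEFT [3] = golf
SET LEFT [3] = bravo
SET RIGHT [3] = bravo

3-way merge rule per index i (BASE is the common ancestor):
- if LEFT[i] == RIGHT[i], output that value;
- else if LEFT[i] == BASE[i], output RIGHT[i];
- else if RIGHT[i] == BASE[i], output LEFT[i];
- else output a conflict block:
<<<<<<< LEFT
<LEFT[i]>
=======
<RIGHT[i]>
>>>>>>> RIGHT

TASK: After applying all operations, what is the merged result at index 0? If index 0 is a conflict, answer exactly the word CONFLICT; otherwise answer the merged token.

Final LEFT:  [india, bravo, india, bravo]
Final RIGHT: [charlie, echo, juliet, bravo]
i=0: BASE=golf L=india R=charlie all differ -> CONFLICT
i=1: L=bravo=BASE, R=echo -> take RIGHT -> echo
i=2: BASE=foxtrot L=india R=juliet all differ -> CONFLICT
i=3: L=bravo R=bravo -> agree -> bravo
Index 0 -> CONFLICT

Answer: CONFLICT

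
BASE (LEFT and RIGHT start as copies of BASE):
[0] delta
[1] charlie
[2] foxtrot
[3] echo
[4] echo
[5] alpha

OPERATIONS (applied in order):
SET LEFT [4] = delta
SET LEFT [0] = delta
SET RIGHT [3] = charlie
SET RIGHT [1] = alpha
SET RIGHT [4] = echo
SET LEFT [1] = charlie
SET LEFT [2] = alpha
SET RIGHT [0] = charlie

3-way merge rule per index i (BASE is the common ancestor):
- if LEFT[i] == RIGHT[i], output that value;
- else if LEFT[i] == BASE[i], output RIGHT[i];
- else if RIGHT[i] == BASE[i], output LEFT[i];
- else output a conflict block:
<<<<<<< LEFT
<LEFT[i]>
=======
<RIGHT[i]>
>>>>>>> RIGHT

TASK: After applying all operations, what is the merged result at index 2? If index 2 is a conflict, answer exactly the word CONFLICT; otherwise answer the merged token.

Answer: alpha

Derivation:
Final LEFT:  [delta, charlie, alpha, echo, delta, alpha]
Final RIGHT: [charlie, alpha, foxtrot, charlie, echo, alpha]
i=0: L=delta=BASE, R=charlie -> take RIGHT -> charlie
i=1: L=charlie=BASE, R=alpha -> take RIGHT -> alpha
i=2: L=alpha, R=foxtrot=BASE -> take LEFT -> alpha
i=3: L=echo=BASE, R=charlie -> take RIGHT -> charlie
i=4: L=delta, R=echo=BASE -> take LEFT -> delta
i=5: L=alpha R=alpha -> agree -> alpha
Index 2 -> alpha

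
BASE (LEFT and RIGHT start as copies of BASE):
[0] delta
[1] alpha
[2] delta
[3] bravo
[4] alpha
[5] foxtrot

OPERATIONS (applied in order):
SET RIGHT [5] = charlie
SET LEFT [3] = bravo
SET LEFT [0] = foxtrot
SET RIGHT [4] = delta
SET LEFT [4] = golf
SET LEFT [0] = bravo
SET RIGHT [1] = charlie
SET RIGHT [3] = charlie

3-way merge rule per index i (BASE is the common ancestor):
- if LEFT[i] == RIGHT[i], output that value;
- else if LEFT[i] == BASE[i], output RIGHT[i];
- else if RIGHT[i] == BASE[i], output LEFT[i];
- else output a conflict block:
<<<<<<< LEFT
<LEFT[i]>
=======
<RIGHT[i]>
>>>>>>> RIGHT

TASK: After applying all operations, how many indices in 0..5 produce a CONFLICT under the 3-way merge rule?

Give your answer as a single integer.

Answer: 1

Derivation:
Final LEFT:  [bravo, alpha, delta, bravo, golf, foxtrot]
Final RIGHT: [delta, charlie, delta, charlie, delta, charlie]
i=0: L=bravo, R=delta=BASE -> take LEFT -> bravo
i=1: L=alpha=BASE, R=charlie -> take RIGHT -> charlie
i=2: L=delta R=delta -> agree -> delta
i=3: L=bravo=BASE, R=charlie -> take RIGHT -> charlie
i=4: BASE=alpha L=golf R=delta all differ -> CONFLICT
i=5: L=foxtrot=BASE, R=charlie -> take RIGHT -> charlie
Conflict count: 1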